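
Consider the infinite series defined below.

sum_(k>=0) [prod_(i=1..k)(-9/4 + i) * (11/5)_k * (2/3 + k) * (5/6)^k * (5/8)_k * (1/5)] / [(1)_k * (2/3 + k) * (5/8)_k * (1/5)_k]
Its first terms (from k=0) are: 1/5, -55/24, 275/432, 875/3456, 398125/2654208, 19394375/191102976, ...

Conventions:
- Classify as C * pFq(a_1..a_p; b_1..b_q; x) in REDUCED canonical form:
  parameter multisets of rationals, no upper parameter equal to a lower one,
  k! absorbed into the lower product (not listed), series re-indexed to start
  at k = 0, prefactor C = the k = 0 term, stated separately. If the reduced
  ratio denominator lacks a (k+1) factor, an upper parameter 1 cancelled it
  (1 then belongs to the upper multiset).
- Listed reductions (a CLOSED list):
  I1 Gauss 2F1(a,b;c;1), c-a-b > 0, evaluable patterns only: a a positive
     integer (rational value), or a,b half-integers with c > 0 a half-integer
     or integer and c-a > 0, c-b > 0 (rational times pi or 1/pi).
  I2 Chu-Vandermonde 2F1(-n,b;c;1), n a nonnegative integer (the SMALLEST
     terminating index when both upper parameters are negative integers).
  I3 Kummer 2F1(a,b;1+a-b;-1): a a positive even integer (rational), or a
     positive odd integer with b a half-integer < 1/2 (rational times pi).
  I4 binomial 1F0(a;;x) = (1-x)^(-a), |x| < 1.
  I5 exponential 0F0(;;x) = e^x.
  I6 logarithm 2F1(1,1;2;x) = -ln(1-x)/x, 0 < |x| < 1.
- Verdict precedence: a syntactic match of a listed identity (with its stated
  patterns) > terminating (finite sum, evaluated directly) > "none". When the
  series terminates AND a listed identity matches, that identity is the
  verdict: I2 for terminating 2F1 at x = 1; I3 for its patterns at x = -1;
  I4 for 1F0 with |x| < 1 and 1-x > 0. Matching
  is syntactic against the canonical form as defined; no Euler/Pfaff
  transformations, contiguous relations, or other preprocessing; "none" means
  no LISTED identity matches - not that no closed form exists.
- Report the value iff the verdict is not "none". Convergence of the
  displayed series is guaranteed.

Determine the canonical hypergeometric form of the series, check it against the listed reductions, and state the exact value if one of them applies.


Key observation: from the first term 1/5: the parameter 5/8 appears in both the upper and lower lists and cancels (alongside the other common factor).
Ratio: r(k) = (5/6) * (k-5/4) (k+11/5) / [(k+1/5) (k+1)] ; factor over Q: parameters, x = (5/6), and C = 1/5.

This is 1/5 * 2F1(-5/4, 11/5; 1/5; 5/6) in reduced canonical form. Verdict: none. Every listed pattern misses the 2F1 form at 5/6, upper {-5/4, 11/5}.


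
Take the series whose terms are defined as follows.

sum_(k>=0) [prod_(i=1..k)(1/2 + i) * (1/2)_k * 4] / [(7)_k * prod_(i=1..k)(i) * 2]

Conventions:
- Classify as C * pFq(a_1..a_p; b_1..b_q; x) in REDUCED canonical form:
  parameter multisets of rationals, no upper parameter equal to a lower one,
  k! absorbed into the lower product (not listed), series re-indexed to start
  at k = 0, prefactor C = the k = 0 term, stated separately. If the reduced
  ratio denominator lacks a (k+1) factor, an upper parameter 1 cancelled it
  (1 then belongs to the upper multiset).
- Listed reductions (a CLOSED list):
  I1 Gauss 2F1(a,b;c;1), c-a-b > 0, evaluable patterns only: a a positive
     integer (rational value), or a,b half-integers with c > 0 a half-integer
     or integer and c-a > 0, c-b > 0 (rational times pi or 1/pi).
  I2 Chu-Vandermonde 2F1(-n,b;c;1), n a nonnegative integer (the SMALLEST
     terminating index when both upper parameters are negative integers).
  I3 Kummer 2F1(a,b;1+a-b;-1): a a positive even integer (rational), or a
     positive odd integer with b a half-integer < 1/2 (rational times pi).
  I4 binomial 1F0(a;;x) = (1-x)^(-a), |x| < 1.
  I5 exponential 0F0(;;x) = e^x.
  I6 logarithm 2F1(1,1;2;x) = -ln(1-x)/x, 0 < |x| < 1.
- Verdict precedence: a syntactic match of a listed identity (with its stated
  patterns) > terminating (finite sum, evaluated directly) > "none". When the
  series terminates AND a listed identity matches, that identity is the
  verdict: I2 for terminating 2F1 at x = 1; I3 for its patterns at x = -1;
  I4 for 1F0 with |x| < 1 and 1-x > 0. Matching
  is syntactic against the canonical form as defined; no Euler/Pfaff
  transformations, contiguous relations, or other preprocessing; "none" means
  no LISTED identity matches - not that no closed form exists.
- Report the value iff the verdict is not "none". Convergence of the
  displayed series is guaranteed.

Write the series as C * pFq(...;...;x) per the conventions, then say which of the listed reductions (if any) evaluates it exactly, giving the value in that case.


Prefactor 2, argument 1: 2F1 with upper {1/2, 3/2} over lower {7}. Verdict: the half-integer Gauss pattern (I1) fires (x = 1; upper {1/2, 3/2} half-integers, c = 7 in the evaluable pattern). Hence: (524288/72765) / pi.

First insight: t_0 = 2 here, and the constant factors (prefactor 2) combine into one prefactor.
Step ratio: r(k) = 1 * (k+1/2) (k+3/2) / [(k+7) (k+1)] - rational; roots negated = parameters, x = 1, C = 2.


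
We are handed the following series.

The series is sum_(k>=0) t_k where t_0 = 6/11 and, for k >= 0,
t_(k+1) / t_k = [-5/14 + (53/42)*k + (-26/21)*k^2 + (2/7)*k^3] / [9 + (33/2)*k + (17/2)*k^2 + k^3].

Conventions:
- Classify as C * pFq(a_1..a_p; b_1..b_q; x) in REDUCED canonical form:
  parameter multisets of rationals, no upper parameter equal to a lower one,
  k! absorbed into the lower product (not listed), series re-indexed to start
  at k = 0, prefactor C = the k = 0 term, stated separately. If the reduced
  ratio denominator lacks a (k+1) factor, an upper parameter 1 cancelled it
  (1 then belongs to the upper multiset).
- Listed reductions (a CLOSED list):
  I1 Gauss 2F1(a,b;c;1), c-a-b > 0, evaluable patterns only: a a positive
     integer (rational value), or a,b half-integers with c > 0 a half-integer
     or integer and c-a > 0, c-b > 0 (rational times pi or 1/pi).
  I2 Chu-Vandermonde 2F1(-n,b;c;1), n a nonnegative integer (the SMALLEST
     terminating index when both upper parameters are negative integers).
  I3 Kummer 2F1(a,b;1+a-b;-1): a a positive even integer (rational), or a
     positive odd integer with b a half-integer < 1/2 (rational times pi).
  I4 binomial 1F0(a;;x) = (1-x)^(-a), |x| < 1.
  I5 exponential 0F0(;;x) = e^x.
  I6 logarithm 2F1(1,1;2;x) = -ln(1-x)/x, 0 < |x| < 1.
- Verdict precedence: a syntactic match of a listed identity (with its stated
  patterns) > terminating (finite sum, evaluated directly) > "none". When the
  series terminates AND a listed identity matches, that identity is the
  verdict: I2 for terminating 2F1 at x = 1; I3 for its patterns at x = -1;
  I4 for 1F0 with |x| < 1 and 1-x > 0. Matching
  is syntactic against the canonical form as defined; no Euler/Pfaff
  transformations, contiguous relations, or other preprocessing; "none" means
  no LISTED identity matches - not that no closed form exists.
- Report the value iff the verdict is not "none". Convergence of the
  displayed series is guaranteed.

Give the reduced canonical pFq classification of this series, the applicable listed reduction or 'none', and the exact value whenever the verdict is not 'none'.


With C = 6/11: the canonical form is 3F2(-3, -5/6, -1/2; 3/2, 6; 2/7). Verdict: terminating at k = 3: the factor (-3)_k kills every later term; summing the 4 survivors is exact. Exact value: 2988383/5704776.

Key observation: t_0 being 6/11, the expanded ratio factors over Q; prefactor 6/11, roots give parameters.
Step ratio: r(k) = (2/7) * (k-3) (k-5/6) (k-1/2) / [(k+3/2) (k+6) (k+1)] - poly over poly, x = (2/7) from leading terms; C = 6/11 at k = 0.


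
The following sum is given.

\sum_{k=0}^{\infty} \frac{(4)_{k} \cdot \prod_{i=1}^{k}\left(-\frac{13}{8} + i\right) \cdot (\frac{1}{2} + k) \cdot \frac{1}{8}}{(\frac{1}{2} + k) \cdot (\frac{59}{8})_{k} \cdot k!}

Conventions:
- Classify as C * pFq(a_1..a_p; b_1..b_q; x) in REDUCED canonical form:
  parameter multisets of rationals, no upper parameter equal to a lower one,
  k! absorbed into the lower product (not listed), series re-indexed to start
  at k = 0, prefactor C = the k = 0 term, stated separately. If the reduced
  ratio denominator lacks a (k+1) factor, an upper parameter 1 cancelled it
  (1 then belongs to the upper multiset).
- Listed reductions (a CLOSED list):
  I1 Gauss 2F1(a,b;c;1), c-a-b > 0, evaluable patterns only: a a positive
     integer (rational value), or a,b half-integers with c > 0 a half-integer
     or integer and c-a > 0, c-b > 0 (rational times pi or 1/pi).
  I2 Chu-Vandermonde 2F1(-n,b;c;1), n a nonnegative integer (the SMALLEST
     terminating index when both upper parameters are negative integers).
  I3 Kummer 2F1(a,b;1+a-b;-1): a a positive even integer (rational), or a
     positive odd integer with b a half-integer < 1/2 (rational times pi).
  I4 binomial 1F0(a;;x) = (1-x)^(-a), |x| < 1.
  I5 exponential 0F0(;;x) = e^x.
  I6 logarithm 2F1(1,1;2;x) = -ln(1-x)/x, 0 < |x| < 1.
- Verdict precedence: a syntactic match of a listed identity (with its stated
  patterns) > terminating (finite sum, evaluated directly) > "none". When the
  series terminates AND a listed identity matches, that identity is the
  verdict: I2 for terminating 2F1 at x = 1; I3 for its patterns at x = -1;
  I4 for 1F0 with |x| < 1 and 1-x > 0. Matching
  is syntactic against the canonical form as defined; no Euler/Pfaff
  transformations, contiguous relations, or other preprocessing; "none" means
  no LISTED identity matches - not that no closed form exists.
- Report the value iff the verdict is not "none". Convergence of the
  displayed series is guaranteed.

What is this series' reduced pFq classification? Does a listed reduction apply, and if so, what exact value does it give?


Reduced: x = 1, 2F1, upper = {-\frac{5}{8}, 4}, lower = {\frac{59}{8}}, C = \frac{1}{8}. Verdict: this is the Gauss summation I1 (x = 1: the Gamma ratio telescopes since c-a-b = 4 > 0 and a = 4 in Z>0). Exact value: \frac{19737}{262144}.

Structural cue: t_0 = \frac{1}{8} here, and the running product (C = 1/8, x = 1) telescopes to a rising factorial.
Ratio: r(k) = 1 * (k-\frac{5}{8}) (k+4) / [(k+\frac{59}{8}) (k+1)] - rational in k. x = 1; t_0 = \frac{1}{8}; negate the roots.


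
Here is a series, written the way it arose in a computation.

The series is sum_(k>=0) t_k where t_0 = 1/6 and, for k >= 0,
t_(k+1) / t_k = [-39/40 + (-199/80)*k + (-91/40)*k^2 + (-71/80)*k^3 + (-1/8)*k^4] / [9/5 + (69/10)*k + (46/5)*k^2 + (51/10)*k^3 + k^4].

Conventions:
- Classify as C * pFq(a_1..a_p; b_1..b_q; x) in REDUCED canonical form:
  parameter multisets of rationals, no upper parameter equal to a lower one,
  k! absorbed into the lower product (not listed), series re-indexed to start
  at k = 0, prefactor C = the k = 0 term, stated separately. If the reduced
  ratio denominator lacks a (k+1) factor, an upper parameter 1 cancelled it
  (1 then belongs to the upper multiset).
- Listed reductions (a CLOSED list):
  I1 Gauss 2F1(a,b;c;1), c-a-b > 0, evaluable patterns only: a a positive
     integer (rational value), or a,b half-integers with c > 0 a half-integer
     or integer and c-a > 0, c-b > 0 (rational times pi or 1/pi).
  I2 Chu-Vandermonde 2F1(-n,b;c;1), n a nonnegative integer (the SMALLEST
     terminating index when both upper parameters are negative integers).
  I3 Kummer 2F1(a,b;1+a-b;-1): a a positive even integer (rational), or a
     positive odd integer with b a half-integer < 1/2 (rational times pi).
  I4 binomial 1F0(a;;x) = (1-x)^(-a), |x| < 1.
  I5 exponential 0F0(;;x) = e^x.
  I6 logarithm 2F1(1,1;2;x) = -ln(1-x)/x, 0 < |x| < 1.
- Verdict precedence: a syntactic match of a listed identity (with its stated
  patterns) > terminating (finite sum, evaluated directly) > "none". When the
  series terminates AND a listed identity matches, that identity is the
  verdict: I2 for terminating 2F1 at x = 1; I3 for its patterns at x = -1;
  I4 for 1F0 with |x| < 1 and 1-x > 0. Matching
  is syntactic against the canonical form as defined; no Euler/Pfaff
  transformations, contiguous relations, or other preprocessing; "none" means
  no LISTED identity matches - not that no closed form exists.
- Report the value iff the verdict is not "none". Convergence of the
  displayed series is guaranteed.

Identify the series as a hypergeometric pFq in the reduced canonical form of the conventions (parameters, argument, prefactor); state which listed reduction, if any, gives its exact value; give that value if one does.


Classification (C = 1/6): 2F1 with upper {1, 13/5}, lower {3/5}, argument x = -1/8. Verdict: none. Every listed pattern misses the 2F1 form at -1/8, upper {1, 13/5}.

First insight: t_0 = 1/6 here, and the parameter 2 appears in both the upper and lower lists and cancels (alongside the other common factor).
Consecutive-term ratio: r(k) = (-1/8) * (k+1) (k+13/5) / [(k+3/5) (k+1)] ; factor over Q: parameters, x = (-1/8), and C = 1/6.


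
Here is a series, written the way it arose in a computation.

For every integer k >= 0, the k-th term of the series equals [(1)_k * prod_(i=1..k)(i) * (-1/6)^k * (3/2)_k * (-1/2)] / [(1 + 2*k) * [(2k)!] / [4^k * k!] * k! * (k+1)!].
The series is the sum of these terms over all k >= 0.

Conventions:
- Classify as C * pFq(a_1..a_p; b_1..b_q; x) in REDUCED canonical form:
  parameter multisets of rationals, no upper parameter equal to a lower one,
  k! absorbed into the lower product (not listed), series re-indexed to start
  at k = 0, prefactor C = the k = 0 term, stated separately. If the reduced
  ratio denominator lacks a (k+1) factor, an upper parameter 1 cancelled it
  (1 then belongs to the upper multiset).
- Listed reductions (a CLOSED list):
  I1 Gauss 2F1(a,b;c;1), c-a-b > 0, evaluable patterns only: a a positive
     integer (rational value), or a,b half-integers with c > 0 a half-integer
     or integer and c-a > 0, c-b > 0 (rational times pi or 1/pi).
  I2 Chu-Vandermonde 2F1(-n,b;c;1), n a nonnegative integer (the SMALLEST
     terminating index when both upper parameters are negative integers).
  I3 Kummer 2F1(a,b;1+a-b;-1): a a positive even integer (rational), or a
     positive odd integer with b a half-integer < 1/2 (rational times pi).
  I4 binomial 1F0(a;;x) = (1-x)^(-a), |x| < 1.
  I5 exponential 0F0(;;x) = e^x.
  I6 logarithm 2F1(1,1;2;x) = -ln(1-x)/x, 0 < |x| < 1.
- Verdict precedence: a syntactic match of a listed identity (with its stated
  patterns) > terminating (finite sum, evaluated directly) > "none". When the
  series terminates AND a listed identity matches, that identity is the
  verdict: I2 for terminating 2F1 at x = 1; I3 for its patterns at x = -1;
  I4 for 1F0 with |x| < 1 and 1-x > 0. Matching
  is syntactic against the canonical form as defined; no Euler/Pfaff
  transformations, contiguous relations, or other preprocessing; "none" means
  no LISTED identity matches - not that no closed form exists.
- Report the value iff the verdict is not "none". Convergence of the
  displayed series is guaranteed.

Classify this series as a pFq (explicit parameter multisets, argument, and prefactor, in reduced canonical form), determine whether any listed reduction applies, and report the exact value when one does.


The tell: with t_0 = -1/2, the denominator's factorial ratio (C = -1/2) is a lower Pochhammer.
Adjacent-term ratio: r(k) = (-1/6) * (k+1) (k+1) / [(k+2) (k+1)] - rational in k. x = (-1/6); t_0 = -1/2; negate the roots.

x = -1/6 here; the reduced form reads 2F1, upper {1, 1}, lower {2}, C = -1/2. Verdict: logarithm (I6) applies (the logarithm: parameters (1,1;2), x = -1/6). Value: (-3) * ln(7/6).


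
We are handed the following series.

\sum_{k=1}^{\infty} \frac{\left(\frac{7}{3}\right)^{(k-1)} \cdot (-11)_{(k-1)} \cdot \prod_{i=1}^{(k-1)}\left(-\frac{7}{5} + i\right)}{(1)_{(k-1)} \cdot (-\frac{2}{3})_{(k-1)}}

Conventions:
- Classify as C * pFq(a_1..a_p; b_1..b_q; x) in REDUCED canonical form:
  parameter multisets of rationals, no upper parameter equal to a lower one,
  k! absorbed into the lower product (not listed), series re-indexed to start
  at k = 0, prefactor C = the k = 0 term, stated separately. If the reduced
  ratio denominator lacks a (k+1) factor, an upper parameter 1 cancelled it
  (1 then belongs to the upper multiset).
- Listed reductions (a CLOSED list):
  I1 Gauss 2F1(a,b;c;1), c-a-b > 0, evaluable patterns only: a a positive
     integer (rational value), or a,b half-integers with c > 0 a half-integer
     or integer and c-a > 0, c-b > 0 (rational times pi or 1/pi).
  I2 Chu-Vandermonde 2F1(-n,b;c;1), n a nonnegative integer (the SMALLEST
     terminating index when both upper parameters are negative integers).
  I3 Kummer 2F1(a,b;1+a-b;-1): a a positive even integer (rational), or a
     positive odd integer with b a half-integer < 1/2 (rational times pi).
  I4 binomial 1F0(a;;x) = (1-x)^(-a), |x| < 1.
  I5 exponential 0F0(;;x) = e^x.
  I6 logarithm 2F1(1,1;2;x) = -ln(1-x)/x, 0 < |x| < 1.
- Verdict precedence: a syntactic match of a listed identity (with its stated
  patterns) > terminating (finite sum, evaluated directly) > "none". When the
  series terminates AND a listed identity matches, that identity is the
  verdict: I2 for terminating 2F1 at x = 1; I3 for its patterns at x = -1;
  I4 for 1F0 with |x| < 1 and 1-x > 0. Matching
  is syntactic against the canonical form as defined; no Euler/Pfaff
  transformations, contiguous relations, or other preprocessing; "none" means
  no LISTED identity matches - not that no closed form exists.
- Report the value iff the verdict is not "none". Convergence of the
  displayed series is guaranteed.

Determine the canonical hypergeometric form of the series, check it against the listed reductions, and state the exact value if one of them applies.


At argument \frac{7}{3}: a 2F1 with upper {-11, -\frac{2}{5}}, lower {-\frac{2}{3}}, scaled by C = 1. Verdict: terminating - the sum ends at index 11 because -11 is a negative integer; exact evaluation follows. Hence: -\frac{12185721460803}{231933593750}.

Key step: from the first term 1: the running product (prefactor 1) telescopes to a rising factorial.
Term ratio: r(k) = \frac{7}{3} * (k-11) (k-\frac{2}{5}) / [(k-\frac{2}{3}) (k+1)] - rational; roots negated = parameters, x = \frac{7}{3}, C = 1.


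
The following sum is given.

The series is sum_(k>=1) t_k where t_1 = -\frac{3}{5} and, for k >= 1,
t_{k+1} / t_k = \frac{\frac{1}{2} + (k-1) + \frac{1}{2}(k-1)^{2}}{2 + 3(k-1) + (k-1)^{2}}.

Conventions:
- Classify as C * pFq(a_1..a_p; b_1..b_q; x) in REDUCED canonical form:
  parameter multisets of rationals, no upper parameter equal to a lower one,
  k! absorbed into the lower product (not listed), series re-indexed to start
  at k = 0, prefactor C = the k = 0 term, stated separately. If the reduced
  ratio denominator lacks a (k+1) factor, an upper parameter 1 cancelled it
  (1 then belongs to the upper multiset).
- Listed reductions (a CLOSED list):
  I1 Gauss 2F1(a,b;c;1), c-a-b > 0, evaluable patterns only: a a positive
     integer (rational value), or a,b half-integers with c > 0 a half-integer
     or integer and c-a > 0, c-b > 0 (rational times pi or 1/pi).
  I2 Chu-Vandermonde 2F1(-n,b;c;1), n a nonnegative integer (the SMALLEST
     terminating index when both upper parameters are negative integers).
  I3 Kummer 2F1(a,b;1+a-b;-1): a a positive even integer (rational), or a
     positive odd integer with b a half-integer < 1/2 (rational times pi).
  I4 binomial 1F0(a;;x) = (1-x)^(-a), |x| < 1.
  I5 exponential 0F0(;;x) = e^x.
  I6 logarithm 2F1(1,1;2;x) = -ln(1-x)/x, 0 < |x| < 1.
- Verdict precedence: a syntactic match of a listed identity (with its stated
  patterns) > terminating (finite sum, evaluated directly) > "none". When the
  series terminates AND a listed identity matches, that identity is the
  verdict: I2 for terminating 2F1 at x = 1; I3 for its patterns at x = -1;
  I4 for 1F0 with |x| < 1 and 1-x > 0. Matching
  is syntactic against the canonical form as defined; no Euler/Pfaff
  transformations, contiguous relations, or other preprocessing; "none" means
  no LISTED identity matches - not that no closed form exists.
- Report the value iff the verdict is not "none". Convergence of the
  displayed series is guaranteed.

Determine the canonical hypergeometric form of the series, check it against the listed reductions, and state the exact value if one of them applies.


Classification (C = -\frac{3}{5}): 2F1 with upper {1, 1}, lower {2}, argument x = \frac{1}{2}. Verdict: the I6 logarithm reduction applies (the logarithm: parameters (1,1;2), x = \frac{1}{2}). Sum: \frac{6}{5} \cdot \ln\left(\frac{1}{2}\right).

Key observation: x = \frac{1}{2} and factor the ratio over Q (prefactor -3/5): negated roots = parameters.
Adjacent-term ratio: r(k) = \frac{1}{2} * (k+1) (k+1) / [(k+2) (k+1)] ; factor over Q: parameters, x = \frac{1}{2}, and C = -\frac{3}{5}.


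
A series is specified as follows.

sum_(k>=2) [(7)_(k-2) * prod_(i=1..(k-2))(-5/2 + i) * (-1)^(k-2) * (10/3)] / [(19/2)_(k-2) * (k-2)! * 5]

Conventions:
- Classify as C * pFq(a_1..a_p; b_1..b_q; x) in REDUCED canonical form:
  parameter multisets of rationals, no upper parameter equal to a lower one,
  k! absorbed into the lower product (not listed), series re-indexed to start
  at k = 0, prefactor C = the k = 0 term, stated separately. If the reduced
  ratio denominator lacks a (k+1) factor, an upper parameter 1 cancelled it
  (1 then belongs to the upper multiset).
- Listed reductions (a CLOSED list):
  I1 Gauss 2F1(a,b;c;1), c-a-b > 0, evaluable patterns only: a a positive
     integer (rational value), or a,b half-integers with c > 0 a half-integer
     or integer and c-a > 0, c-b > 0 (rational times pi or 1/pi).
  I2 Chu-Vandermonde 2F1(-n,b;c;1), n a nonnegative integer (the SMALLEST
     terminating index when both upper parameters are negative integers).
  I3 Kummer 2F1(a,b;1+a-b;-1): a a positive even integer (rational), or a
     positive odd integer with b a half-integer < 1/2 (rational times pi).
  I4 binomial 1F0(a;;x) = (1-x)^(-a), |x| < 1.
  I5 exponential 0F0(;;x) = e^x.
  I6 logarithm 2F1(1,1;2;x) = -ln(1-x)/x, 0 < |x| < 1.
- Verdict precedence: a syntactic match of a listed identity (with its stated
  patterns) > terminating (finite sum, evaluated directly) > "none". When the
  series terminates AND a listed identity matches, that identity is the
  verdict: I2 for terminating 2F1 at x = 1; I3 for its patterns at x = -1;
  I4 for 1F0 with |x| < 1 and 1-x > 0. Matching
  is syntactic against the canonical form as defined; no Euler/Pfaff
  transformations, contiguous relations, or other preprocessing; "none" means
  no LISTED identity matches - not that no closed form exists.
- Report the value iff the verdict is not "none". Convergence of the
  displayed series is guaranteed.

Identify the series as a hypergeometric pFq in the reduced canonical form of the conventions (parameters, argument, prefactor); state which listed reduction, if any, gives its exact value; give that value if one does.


Structural cue: t_0 = 2/3 here, and the running product (C = 2/3, x = -1) telescopes to a rising factorial.
Ratio: r(k) = (-1) * (k-3/2) (k+7) / [(k+19/2) (k+1)] - rational; roots negated = parameters, x = (-1), C = 2/3.

With C = 2/3: the canonical form is 2F1(-3/2, 7; 19/2; -1). Verdict: this is Kummer's theorem (I3) (x = -1; c = 19/2 equals 1+a-b for upper {-3/2, 7}: listed pattern). Its exact value is (255255/524288) * pi.


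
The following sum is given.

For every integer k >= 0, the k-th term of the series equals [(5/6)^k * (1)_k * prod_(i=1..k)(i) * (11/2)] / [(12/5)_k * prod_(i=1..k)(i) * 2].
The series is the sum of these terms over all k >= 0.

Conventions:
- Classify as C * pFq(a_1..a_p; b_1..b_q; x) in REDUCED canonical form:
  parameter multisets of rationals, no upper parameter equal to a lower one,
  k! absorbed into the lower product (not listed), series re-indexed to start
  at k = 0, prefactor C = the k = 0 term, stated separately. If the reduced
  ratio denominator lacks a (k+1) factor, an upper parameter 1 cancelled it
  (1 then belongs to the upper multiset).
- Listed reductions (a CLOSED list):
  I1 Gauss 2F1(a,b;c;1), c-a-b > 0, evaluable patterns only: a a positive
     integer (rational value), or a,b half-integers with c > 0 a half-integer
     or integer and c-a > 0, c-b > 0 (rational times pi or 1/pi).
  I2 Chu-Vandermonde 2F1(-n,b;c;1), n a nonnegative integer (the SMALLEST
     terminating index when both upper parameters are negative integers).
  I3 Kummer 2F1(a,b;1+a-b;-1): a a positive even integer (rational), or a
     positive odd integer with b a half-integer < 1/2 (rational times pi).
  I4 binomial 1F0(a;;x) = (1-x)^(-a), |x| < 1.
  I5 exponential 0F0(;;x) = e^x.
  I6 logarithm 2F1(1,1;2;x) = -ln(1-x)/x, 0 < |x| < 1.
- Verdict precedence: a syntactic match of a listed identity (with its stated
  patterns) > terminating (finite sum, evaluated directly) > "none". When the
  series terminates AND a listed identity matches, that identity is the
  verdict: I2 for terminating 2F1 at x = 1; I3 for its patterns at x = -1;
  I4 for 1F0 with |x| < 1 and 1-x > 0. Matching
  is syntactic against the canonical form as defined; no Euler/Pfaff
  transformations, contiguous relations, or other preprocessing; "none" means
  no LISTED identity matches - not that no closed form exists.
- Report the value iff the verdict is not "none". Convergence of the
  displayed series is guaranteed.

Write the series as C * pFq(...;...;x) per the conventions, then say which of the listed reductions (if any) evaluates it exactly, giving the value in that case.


First insight: x = (5/6) and the running product (C = 11/4, x = 5/6) telescopes to a rising factorial.
Adjacent-term ratio: r(k) = (5/6) * (k+1) (k+1) / [(k+12/5) (k+1)] ; factor over Q: parameters, x = (5/6), and C = 11/4.

The series (x = 5/6) is 2F1: upper {1, 1}, lower {12/5}, prefactor 11/4. Verdict: none (x = 5/6): each listed identity misses the multisets {1, 1} ; {12/5}.


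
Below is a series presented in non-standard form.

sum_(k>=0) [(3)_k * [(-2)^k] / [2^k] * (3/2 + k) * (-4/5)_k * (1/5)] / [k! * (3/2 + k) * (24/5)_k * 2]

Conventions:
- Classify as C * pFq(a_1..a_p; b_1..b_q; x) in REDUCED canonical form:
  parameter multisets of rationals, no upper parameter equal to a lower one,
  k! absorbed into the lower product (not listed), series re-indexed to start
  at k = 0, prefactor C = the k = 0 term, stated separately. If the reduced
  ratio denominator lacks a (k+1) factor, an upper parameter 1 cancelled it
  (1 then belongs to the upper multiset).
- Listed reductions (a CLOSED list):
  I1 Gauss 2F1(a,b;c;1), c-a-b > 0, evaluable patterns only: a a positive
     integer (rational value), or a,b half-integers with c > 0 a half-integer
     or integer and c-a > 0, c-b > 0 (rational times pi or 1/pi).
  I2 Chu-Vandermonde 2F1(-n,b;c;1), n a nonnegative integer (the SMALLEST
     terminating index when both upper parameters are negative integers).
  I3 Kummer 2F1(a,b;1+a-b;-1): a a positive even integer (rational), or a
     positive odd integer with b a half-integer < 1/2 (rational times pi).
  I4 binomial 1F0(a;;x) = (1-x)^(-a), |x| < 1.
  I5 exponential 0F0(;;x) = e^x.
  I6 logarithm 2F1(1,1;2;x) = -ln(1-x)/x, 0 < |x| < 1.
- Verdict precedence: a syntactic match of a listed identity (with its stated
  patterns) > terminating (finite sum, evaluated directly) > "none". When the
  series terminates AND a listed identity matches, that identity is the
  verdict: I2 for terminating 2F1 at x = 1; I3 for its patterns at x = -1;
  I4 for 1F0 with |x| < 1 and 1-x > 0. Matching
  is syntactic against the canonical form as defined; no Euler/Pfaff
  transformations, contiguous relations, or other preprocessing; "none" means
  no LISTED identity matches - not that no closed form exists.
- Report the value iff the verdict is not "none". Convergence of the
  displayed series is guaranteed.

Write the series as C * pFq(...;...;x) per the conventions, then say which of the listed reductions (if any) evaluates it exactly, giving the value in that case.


Reduced: x = -1, 2F1, upper = {-4/5, 3}, lower = {24/5}, C = 1/10. Verdict: no listed reduction: x = -1 and upper {-4/5, 3} fail every I1-I6 pattern.

Key observation: with t_0 = 1/10, the constant factors (prefactor 1/10) combine into one prefactor.
Term ratio: r(k) = (-1) * (k-4/5) (k+3) / [(k+24/5) (k+1)] - rational; roots negated = parameters, x = (-1), C = 1/10.


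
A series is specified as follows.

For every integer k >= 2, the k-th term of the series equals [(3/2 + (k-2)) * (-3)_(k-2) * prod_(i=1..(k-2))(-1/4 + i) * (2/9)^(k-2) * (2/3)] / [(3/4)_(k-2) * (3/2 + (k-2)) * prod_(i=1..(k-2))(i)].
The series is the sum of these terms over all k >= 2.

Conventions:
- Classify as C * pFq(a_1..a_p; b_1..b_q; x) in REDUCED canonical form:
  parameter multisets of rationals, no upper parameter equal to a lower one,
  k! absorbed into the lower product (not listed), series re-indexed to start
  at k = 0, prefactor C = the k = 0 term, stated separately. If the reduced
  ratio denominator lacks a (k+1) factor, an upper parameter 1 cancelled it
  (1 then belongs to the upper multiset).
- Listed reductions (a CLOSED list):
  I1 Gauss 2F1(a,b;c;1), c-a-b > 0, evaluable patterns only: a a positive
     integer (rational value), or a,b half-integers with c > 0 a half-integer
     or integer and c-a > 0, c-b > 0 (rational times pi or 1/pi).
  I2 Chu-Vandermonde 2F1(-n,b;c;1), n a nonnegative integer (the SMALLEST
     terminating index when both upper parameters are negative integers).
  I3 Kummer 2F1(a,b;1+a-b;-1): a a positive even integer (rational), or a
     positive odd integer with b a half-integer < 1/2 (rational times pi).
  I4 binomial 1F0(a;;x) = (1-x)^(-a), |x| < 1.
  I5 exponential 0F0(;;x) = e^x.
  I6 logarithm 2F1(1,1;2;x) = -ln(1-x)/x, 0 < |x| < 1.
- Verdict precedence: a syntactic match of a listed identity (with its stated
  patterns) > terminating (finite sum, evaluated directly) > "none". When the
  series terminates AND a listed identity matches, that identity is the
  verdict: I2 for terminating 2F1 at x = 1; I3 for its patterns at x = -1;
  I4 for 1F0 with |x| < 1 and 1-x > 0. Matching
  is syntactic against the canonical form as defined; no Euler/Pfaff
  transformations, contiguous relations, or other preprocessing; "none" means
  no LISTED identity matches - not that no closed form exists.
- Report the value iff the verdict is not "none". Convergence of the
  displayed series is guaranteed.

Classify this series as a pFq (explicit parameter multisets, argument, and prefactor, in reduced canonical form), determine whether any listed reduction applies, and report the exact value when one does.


Classification (C = 2/3): 1F0 with upper {-3}, lower {-}, argument x = 2/9. Verdict: the binomial series (I4) applies (the 1F0 binomial series: exponent 3, x = 2/9). Exact value: 686/2187.

Key step: with t_0 = 2/3, the running product (C = 2/3) telescopes to a rising factorial.
Consecutive-term ratio: r(k) = (2/9) * (k-3) / [(k+1)] ; factor over Q: parameters, x = (2/9), and C = 2/3.


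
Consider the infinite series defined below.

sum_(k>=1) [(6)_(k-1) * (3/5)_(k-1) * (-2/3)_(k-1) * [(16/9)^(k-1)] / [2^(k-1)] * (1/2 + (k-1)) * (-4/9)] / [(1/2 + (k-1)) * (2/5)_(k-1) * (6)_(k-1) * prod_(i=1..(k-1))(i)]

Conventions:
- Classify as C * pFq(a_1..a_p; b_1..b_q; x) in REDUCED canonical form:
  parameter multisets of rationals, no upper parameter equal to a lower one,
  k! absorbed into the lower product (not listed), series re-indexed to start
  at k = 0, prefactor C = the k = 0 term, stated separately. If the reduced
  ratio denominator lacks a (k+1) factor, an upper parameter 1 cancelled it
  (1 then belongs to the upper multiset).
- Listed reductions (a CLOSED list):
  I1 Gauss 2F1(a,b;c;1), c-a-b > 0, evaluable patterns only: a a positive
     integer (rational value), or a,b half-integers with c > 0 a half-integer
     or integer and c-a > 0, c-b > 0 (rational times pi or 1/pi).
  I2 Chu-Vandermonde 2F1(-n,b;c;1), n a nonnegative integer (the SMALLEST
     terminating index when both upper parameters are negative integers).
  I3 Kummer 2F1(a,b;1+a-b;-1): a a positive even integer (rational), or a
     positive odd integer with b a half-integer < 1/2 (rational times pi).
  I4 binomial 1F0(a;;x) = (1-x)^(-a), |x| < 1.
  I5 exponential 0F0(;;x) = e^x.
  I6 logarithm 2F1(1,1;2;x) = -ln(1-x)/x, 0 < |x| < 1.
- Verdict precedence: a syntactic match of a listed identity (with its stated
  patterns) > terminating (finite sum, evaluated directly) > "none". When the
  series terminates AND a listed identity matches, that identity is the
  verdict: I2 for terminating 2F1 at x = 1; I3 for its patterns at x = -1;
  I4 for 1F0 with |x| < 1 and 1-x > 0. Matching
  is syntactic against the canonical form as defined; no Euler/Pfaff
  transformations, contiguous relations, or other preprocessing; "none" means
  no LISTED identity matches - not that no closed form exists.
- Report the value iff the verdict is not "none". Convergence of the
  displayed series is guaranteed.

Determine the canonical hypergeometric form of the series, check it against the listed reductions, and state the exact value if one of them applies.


With C = -4/9: the canonical form is 2F1(-2/3, 3/5; 2/5; 8/9). Verdict: no listed reduction: x = 8/9 and upper {-2/3, 3/5} fail every I1-I6 pattern.

Structural cue: from the first term -4/9: the two k-th powers (C = -4/9, x = 8/9) combine into one argument.
Consecutive-term ratio: r(k) = (8/9) * (k-2/3) (k+3/5) / [(k+2/5) (k+1)] - rational in k. x = (8/9); t_0 = -4/9; negate the roots.


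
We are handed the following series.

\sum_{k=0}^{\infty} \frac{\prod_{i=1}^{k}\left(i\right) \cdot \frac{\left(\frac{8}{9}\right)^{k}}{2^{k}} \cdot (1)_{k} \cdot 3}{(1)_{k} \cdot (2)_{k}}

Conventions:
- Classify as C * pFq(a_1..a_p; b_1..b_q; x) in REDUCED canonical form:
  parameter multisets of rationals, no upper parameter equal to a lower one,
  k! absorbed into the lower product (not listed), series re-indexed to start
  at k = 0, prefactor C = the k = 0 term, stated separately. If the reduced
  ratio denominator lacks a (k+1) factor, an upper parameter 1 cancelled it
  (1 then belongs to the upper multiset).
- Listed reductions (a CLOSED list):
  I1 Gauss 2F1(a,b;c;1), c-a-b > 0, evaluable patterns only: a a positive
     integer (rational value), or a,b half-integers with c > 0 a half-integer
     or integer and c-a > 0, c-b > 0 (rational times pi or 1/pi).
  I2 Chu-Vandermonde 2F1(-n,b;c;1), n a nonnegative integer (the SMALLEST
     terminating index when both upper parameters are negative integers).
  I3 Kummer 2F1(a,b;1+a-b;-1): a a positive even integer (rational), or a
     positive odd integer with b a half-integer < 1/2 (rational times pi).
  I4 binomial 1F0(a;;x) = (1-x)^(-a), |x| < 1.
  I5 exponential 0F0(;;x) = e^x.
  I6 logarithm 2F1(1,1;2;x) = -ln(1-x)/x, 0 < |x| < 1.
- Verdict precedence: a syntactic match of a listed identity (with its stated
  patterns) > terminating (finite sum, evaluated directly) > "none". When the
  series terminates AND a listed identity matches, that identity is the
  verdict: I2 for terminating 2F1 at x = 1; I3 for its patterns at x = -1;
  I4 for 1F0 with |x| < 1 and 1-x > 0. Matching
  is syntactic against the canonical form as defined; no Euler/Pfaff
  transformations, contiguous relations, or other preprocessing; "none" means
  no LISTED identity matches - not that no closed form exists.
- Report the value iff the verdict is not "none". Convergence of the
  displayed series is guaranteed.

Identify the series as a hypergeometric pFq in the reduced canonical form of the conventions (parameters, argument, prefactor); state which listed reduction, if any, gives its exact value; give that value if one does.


Canonical form: C = 3 times 2F1 with upper {1, 1}, lower {2}, x = \frac{4}{9}. Verdict: this is logarithm (I6) (the logarithm: parameters (1,1;2), x = \frac{4}{9}). Value: \left(-\frac{27}{4}\right) \cdot \ln\left(\frac{5}{9}\right).

First insight: with t_0 = 3, the running product (C = 3) telescopes to a rising factorial.
Step ratio: r(k) = \frac{4}{9} * (k+1) (k+1) / [(k+2) (k+1)] - poly over poly, x = \frac{4}{9} from leading terms; C = 3 at k = 0.


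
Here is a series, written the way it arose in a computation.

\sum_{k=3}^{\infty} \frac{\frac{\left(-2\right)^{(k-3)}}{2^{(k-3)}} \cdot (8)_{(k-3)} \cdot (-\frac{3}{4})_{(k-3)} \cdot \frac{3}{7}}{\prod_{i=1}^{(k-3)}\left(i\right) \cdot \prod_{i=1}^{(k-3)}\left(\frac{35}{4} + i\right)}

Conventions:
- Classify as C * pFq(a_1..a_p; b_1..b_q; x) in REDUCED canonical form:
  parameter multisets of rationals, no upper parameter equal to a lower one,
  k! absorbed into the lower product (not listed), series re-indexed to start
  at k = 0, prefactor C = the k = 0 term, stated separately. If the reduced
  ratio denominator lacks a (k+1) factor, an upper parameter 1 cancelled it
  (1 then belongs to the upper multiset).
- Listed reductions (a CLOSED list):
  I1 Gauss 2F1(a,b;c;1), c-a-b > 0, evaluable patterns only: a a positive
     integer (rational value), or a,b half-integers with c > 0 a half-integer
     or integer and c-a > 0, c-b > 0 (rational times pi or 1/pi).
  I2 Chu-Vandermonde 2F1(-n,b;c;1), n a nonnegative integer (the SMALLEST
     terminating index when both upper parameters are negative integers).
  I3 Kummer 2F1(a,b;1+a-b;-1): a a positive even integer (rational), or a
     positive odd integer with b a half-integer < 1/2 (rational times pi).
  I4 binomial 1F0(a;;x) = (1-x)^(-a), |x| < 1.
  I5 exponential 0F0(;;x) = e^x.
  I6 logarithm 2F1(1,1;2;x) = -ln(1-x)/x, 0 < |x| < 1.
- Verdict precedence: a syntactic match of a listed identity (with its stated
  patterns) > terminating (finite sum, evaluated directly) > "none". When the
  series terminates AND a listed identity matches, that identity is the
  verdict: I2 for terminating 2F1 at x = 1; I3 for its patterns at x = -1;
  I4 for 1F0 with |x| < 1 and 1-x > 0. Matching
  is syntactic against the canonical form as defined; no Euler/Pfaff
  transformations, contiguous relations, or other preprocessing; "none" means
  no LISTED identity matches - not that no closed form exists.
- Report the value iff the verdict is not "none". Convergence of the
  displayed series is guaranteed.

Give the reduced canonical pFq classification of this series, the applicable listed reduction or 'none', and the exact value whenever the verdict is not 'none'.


x = -1 here; the reduced form reads 2F1, upper {-\frac{3}{4}, 8}, lower {\frac{39}{4}}, C = \frac{3}{7}. Verdict: this is the Kummer evaluation I3 (x = -1; c = \frac{39}{4} equals 1+a-b for upper {-\frac{3}{4}, 8}: listed pattern). Exact value: \frac{19251}{28672}.

Structural cue: t_0 being \frac{3}{7}, the lower running product (C = 3/7, x = -1) is a rising factorial.
Term ratio: r(k) = -1 * (k-\frac{3}{4}) (k+8) / [(k+\frac{39}{4}) (k+1)] - rational in k. x = -1; t_0 = \frac{3}{7}; negate the roots.


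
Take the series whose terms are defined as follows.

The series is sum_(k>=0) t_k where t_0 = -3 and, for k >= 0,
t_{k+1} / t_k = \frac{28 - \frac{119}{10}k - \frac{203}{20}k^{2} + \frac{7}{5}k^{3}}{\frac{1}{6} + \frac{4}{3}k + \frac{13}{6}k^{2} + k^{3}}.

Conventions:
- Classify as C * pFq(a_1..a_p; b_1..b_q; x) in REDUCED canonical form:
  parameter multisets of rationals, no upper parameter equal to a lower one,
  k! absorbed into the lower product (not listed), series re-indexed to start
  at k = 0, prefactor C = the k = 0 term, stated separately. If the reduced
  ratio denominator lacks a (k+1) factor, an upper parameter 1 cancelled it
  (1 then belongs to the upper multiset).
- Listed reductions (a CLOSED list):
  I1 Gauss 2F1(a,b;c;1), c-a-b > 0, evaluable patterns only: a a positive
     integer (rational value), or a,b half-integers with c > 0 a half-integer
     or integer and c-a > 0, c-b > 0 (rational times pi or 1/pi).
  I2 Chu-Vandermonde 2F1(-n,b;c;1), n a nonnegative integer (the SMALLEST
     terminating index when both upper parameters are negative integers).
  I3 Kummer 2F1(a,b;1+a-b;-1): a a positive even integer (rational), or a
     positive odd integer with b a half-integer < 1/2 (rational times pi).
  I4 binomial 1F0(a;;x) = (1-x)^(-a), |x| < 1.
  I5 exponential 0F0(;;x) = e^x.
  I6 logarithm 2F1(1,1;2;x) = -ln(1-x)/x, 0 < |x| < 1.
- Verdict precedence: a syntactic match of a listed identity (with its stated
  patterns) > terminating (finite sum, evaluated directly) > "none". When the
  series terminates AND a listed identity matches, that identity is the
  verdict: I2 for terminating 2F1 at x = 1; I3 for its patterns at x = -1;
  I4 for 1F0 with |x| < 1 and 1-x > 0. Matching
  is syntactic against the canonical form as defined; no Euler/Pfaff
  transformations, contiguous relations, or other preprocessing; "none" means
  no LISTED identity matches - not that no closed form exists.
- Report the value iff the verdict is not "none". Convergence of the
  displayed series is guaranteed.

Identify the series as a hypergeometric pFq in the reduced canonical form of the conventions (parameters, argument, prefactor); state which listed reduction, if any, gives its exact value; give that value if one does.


Key observation: t_0 being -3, factor the ratio over Q (C = -3, x = 7/5): negated roots = parameters.
Ratio: r(k) = \frac{7}{5} * (k-8) (k-\frac{5}{4}) (k+2) / [(k+\frac{1}{6}) (k+1) (k+1)] - poly over poly, x = \frac{7}{5} from leading terms; C = -3 at k = 0.

Classification (C = -3): 3F2 with upper {-8, -\frac{5}{4}, 2}, lower {\frac{1}{6}, 1}, argument x = \frac{7}{5}. Verdict: terminating - no listed pattern fits, but -8 in the upper list cuts the series at k = 8; direct evaluation. Its exact value is -\frac{1064430464792878101}{1218228700000000}.
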